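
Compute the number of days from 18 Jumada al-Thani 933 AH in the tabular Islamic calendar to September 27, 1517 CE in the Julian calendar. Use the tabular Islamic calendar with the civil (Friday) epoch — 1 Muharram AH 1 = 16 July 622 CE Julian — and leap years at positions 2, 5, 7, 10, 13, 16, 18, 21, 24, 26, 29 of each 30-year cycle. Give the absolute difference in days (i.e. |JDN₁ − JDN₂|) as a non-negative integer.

JDN of the first date = 2278875.
JDN of the second date = 2275412.
|2275412 − 2278875| = 3463.

3463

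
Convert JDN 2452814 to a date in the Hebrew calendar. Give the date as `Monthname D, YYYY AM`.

Sivan 23, 5763 AM

The Gregorian equivalent of JDN 2452814 is 23 June 2003.
In the Hebrew calendar that day is Sivan 23, 5763 AM.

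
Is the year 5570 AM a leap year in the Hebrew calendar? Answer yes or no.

Hebrew year 5570 is year 3 of its 19-year Metonic cycle; leap years are at positions 3, 6, 8, 11, 14, 17, 19, so it is a leap year (13 months).

yes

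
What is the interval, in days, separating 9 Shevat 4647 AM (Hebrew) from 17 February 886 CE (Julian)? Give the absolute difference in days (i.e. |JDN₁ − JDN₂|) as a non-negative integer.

JDN of the first date = 2045040.
JDN of the second date = 2044717.
|2044717 − 2045040| = 323.

323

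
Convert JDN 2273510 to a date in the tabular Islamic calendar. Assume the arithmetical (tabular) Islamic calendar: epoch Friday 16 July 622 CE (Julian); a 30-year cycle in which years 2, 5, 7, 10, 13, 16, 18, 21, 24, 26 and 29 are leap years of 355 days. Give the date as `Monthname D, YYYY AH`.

Rabi' al-Thani 28, 918 AH

JDN 2273510 is 23 July 1512 in the proleptic Gregorian calendar.
In the tabular Islamic calendar that day is Rabi' al-Thani 28, 918 AH.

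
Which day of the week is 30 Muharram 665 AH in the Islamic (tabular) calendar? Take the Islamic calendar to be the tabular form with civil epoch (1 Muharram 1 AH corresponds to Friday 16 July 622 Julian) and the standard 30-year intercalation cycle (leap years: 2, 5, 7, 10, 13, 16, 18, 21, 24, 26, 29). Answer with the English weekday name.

Sunday

Equivalently 7 November 1266 Gregorian, JDN 2183768.
2183768 ≡ 6 (mod 7); counting from Monday = 0 gives Sunday.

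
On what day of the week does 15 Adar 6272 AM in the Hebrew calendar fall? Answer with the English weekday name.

Equivalently 4 March 2512 Gregorian, JDN 2638612.
Since JDN mod 7 = 4 (0 = Monday), the day is Friday.

Friday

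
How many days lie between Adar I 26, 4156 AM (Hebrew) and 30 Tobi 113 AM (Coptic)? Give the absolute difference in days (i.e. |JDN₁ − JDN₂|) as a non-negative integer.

First date → JDN 1865749; second date → JDN 1866087.
The interval is |1865749 − 1866087| = 338 days.

338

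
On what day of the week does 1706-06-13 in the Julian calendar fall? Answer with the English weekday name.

Equivalently 24 June 1706 Gregorian, JDN 2344338.
JDN 2344338 mod 7 = 3, and JDN 0 was a Monday, so this is a Thursday.

Thursday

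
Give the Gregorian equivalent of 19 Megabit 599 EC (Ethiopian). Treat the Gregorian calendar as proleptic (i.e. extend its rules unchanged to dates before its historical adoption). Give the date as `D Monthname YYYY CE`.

Both dates share Julian Day Number 1942838; in the Gregorian calendar that is 18 March 607 CE.

18 March 607 CE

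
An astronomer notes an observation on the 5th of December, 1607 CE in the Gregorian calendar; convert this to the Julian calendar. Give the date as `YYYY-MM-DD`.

The Julian–Gregorian offset here is 10 days (Julian trailing).
5 December 1607 Gregorian − 10 days → 25 November 1607 Julian.

1607-11-25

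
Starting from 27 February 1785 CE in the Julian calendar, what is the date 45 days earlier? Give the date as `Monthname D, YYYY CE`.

January 13, 1785 CE

The starting date is JDN 2373087; 2373087 − 45 = 2373042.
JDN 2373042 corresponds to January 13, 1785 CE.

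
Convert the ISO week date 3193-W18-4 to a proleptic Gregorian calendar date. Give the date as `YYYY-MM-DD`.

3193-05-06

ISO week 1 of 3193 is the week containing the first Thursday of 3193.
Week 18, day 4 (Thursday) lands on 3193-05-06.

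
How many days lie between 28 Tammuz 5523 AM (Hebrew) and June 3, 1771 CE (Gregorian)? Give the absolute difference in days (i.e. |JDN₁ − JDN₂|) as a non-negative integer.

First date → JDN 2365172; second date → JDN 2368058.
The interval is |2365172 − 2368058| = 2886 days.

2886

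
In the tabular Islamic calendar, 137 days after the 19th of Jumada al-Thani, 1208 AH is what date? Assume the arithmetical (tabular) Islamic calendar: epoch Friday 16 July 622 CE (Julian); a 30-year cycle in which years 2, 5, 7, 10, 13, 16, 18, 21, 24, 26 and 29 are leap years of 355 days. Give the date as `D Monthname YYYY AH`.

9 Dhu al-Qa'dah 1208 AH

Counting 137 days forward from JDN 2376327 reaches JDN 2376464, which is 9 Dhu al-Qa'dah 1208 AH.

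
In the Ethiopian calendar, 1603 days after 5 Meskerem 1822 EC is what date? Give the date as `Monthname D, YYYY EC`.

Tir 27, 1826 EC

The starting date is JDN 2389345; 2389345 + 1603 = 2390948.
JDN 2390948 corresponds to Tir 27, 1826 EC.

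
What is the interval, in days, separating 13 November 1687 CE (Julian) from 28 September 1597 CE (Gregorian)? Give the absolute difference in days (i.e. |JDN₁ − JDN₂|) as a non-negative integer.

32928

JDN of the first date = 2337551.
JDN of the second date = 2304623.
|2304623 − 2337551| = 32928.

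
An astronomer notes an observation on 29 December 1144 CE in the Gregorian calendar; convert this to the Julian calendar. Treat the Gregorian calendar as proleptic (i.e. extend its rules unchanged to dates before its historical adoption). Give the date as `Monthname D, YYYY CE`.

The Julian–Gregorian offset here is 7 days (Julian trailing).
29 December 1144 Gregorian − 7 days → 22 December 1144 Julian.

December 22, 1144 CE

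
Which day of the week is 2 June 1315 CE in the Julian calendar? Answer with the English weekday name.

Monday

In the proleptic Gregorian calendar this is 10 June 1315 (JDN 2201514).
2201514 ≡ 0 (mod 7); counting from Monday = 0 gives Monday.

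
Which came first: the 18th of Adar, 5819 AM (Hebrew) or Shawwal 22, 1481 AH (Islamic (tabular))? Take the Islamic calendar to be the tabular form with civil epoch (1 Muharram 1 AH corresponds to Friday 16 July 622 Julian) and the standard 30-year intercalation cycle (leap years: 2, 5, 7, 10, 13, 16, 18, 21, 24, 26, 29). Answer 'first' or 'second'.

The two dates have Julian Day Numbers 2473156 and 2473190 respectively.
Since 2473156 < 2473190, the first date comes first.

first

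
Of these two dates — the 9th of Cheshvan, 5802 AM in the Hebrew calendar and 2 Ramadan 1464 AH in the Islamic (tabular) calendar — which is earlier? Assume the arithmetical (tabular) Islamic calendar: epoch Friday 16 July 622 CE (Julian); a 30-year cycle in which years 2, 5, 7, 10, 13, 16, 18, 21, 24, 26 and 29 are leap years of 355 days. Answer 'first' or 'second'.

first

First date → JDN 2466827; second date → JDN 2467115.
JDN 2466827 < JDN 2467115, so the first date is earlier.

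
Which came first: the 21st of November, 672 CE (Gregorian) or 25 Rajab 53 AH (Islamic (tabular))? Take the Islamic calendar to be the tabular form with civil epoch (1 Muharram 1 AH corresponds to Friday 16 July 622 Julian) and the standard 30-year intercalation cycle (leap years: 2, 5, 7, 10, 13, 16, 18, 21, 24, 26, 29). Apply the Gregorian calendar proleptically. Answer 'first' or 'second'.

first

Converting both to JDN: 1966828 vs 1967068; the smaller is the first.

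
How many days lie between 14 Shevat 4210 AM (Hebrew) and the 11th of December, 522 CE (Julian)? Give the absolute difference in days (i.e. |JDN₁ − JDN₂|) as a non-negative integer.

JDN of the first date = 1885433.
JDN of the second date = 1912063.
|1912063 − 1885433| = 26630.

26630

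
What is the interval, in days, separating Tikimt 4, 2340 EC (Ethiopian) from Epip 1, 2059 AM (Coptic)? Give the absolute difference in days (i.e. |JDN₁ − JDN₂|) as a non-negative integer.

First date → JDN 2578574; second date → JDN 2577014.
The interval is |2578574 − 2577014| = 1560 days.

1560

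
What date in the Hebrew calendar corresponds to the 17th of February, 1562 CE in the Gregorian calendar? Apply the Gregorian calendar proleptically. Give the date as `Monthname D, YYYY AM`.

Julian Day Number of the source date = 2291616.
Converting JDN 2291616 to the Hebrew calendar gives 2 Adar 5322 AM.

Adar 2, 5322 AM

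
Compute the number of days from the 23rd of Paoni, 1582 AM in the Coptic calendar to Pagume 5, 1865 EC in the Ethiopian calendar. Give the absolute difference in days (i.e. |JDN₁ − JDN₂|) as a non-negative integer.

JDN of the first date = 2402782.
JDN of the second date = 2405411.
|2405411 − 2402782| = 2629.

2629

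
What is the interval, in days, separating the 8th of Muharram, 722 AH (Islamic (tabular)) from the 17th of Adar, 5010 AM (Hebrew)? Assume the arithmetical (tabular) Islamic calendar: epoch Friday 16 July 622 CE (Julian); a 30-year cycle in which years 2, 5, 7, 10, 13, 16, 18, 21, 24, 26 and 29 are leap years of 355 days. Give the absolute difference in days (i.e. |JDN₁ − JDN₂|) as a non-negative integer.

First date → JDN 2203945; second date → JDN 2177671.
The interval is |2203945 − 2177671| = 26274 days.

26274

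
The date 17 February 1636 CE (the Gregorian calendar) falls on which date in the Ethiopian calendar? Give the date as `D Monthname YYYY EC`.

Both dates share Julian Day Number 2318644; in the Ethiopian calendar that is 12 Yekatit 1628 EC.

12 Yekatit 1628 EC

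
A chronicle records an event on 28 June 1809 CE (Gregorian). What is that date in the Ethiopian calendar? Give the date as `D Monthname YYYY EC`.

22 Sene 1801 EC

Julian Day Number of the source date = 2381962.
Converting JDN 2381962 to the Ethiopian calendar gives 22 Sene 1801 EC.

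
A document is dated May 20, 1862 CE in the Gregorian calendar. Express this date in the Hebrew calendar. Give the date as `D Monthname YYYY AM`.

20 Iyar 5622 AM

Both dates share Julian Day Number 2401281; in the Hebrew calendar that is 20 Iyar 5622 AM.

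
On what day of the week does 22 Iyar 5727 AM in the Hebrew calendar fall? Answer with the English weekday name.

Thursday

In the Gregorian calendar this is 1 June 1967 (JDN 2439643).
JDN 2439643 mod 7 = 3, and JDN 0 was a Monday, so this is a Thursday.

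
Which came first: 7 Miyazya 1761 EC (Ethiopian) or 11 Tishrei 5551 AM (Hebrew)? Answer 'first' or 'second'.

First date → JDN 2367277; second date → JDN 2375106.
JDN 2367277 < JDN 2375106, so the first date is earlier.

first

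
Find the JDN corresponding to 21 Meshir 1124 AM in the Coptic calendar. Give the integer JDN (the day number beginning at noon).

2235376

In the proleptic Gregorian calendar the same day is 25 February 1408.
JDN 2400001 is 17 November 1858 CE (Gregorian), MJD 0; the target day is −164625 days from there, so JDN = 2235376.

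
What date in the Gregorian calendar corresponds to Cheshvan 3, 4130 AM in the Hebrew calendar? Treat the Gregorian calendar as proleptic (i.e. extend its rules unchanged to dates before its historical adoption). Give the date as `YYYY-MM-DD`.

Julian Day Number of the source date = 1856129.
Converting JDN 1856129 to the Gregorian calendar gives 22 October 369 CE.

0369-10-22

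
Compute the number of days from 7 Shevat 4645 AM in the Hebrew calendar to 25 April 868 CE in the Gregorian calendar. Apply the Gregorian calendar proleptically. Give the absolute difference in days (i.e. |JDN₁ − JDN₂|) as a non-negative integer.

6124

JDN of the first date = 2044330.
JDN of the second date = 2038206.
|2038206 − 2044330| = 6124.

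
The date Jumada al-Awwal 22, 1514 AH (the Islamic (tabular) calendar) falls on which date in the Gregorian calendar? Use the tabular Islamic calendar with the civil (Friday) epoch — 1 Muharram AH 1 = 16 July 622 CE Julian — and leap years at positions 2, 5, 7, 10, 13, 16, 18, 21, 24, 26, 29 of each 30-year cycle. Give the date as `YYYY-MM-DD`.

2090-11-15

Julian Day Number of the source date = 2484736.
Converting JDN 2484736 to the Gregorian calendar gives 15 November 2090 CE.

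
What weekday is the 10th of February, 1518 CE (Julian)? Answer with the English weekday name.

Wednesday

In the proleptic Gregorian calendar this is 20 February 1518 (JDN 2275548).
JDN 2275548 mod 7 = 2, and JDN 0 was a Monday, so this is a Wednesday.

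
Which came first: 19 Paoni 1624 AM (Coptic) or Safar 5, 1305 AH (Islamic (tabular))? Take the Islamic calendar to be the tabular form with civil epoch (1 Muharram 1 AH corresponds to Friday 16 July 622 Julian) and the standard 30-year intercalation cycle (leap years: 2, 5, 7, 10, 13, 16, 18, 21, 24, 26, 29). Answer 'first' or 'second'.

second

The two dates have Julian Day Numbers 2418119 and 2410568 respectively.
Since 2410568 < 2418119, the second date comes first.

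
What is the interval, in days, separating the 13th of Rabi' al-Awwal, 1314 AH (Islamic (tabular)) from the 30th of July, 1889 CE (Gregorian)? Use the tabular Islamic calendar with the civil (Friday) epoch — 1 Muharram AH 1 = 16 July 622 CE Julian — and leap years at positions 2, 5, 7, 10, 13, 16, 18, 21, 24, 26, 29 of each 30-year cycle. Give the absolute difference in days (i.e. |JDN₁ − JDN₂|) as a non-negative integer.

JDN of the first date = 2413794.
JDN of the second date = 2411214.
|2411214 − 2413794| = 2580.

2580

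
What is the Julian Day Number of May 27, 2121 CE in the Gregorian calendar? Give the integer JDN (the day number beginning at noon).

2495886

JDN 2299161 is 15 October 1582 CE (Gregorian); the target day is +196725 days from there, so JDN = 2495886.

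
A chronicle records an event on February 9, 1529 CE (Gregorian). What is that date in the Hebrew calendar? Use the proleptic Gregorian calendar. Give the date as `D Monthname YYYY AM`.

20 Shevat 5289 AM

Julian Day Number of the source date = 2279555.
Converting JDN 2279555 to the Hebrew calendar gives 20 Shevat 5289 AM.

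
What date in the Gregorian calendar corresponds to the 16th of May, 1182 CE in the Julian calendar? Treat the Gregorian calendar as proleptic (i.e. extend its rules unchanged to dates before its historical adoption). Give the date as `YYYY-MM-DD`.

1182-05-23

For dates in this range the Gregorian date is 7 days ahead of the Julian.
16 May 1182 Julian + 7 days → 23 May 1182 Gregorian.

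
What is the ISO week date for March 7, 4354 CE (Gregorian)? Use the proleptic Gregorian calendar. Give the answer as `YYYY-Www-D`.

4354-W09-7

The weekday is Sunday (ISO weekday 7).
That Sunday belongs to ISO week 9 of ISO year 4354.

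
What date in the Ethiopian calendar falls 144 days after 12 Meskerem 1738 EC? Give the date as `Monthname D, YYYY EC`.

Yekatit 6, 1738 EC

JDN of 12 Meskerem 1738 EC = 2358671.
2358671 + 144 = 2358815.
JDN 2358815 in the Ethiopian calendar is Yekatit 6, 1738 EC.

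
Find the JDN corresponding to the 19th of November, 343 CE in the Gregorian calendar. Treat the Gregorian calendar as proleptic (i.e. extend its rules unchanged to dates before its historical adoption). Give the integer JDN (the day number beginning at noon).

JDN 2299161 is 15 October 1582 CE (Gregorian); the target day is −452501 days from there, so JDN = 1846660.

1846660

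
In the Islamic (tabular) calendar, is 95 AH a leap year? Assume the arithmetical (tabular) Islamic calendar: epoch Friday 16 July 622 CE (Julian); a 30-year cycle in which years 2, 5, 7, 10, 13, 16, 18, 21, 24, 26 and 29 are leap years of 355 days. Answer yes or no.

Year 95 AH is year 5 of its 30-year cycle; leap positions are 2, 5, 7, 10, 13, 16, 18, 21, 24, 26, 29, so it is a leap year (355 days).

yes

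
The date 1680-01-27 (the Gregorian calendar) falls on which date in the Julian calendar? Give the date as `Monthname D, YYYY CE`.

At this point the Julian calendar is 10 days behind the Gregorian.
27 January 1680 Gregorian − 10 days → 17 January 1680 Julian.

January 17, 1680 CE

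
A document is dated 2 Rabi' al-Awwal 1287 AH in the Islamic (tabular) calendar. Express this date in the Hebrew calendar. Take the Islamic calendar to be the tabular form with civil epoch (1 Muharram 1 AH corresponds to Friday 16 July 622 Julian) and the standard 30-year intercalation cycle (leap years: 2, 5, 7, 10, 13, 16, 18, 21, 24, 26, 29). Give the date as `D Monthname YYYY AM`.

3 Sivan 5630 AM

Julian Day Number of the source date = 2404216.
Converting JDN 2404216 to the Hebrew calendar gives 3 Sivan 5630 AM.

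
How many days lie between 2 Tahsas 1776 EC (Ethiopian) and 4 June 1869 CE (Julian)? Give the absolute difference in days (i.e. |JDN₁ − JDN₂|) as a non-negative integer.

First date → JDN 2372631; second date → JDN 2403865.
The interval is |2372631 − 2403865| = 31234 days.

31234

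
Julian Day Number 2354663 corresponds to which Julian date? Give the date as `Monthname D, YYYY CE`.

JDN 2354663 is 30 September 1734 in the Gregorian calendar.
In the Julian calendar that day is September 19, 1734 CE.

September 19, 1734 CE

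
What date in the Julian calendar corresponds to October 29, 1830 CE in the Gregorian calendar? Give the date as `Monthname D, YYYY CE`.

At this point the Julian calendar is 12 days behind the Gregorian.
29 October 1830 Gregorian − 12 days → 17 October 1830 Julian.

October 17, 1830 CE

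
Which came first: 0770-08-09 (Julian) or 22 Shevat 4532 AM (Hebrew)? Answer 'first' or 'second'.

The two dates have Julian Day Numbers 2002521 and 2003062 respectively.
Since 2002521 < 2003062, the first date comes first.

first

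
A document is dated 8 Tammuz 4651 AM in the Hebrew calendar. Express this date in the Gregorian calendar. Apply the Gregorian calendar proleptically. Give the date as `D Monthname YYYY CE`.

Julian Day Number of the source date = 2046666.
Converting JDN 2046666 to the Gregorian calendar gives 24 June 891 CE.

24 June 891 CE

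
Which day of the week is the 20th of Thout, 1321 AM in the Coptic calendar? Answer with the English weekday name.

Monday

Equivalently 27 September 1604 Gregorian, JDN 2307179.
Since JDN mod 7 = 0 (0 = Monday), the day is Monday.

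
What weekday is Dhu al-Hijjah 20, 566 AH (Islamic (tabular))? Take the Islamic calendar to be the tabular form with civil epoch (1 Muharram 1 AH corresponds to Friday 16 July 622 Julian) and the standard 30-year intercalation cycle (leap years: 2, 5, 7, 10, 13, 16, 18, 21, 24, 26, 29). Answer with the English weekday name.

Tuesday

In the proleptic Gregorian calendar this is 31 August 1171 (JDN 2149001).
2149001 ≡ 1 (mod 7); counting from Monday = 0 gives Tuesday.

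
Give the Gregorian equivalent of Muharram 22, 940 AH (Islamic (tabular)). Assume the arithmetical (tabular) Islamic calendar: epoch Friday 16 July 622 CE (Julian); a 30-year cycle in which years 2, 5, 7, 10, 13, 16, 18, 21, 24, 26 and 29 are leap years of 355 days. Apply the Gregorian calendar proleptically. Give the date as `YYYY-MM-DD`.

1533-08-23

Both dates share Julian Day Number 2281211; in the Gregorian calendar that is 23 August 1533 CE.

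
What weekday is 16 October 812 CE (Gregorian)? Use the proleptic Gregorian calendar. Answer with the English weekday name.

Since JDN mod 7 = 1 (0 = Monday), the day is Tuesday.

Tuesday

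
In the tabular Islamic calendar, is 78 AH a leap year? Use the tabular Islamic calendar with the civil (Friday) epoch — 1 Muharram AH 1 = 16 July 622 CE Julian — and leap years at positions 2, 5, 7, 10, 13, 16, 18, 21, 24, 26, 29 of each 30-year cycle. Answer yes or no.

yes

Year 78 AH is year 18 of its 30-year cycle; leap positions are 2, 5, 7, 10, 13, 16, 18, 21, 24, 26, 29, so it is a leap year (355 days).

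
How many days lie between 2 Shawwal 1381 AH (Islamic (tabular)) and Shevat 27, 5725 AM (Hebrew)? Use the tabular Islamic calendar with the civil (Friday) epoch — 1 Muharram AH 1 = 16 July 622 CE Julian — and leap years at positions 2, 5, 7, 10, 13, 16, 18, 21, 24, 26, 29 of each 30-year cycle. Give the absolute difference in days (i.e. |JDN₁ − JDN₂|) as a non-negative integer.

1058

JDN of the first date = 2437733.
JDN of the second date = 2438791.
|2438791 − 2437733| = 1058.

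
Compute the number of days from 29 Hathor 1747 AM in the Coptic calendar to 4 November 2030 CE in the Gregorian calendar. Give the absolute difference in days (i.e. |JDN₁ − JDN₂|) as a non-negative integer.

JDN of the first date = 2462844.
JDN of the second date = 2462810.
|2462810 − 2462844| = 34.

34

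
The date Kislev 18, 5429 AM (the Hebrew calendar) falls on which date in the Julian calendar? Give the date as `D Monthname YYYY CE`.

12 November 1668 CE

Both dates share Julian Day Number 2330611; in the Julian calendar that is 12 November 1668 CE.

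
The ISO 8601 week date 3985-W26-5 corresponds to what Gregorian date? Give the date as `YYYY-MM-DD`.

ISO week 1 of 3985 is the week containing the first Thursday of 3985.
Week 26, day 5 (Friday) lands on 3985-06-28.

3985-06-28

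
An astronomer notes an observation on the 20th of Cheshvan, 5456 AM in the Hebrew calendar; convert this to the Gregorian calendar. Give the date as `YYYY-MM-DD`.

Both dates share Julian Day Number 2340448; in the Gregorian calendar that is 29 October 1695 CE.

1695-10-29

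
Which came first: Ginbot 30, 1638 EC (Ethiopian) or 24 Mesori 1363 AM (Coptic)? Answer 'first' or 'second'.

Converting both to JDN: 2322404 vs 2322853; the smaller is the first.

first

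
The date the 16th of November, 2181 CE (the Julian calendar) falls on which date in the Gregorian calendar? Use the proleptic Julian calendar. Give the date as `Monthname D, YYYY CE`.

For dates in this range the Gregorian date is 14 days ahead of the Julian.
16 November 2181 Julian + 14 days → 30 November 2181 Gregorian.

November 30, 2181 CE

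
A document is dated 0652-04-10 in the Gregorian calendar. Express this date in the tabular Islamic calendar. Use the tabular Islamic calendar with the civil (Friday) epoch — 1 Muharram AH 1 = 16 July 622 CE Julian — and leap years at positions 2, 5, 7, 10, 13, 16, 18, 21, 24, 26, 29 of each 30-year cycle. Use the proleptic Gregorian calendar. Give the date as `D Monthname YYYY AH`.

21 Sha'ban 31 AH

Julian Day Number of the source date = 1959298.
Converting JDN 1959298 to the tabular Islamic calendar gives 21 Sha'ban 31 AH.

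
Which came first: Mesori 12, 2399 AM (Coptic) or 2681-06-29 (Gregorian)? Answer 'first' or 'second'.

First date → JDN 2701240; second date → JDN 2700455.
JDN 2700455 < JDN 2701240, so the second date is earlier.

second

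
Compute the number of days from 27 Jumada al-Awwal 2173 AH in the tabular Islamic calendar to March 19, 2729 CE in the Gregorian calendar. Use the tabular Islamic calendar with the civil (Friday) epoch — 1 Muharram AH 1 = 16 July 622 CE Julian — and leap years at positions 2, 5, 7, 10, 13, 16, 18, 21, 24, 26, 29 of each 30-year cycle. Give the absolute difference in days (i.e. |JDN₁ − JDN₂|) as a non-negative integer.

JDN of the first date = 2718268.
JDN of the second date = 2717884.
|2717884 − 2718268| = 384.

384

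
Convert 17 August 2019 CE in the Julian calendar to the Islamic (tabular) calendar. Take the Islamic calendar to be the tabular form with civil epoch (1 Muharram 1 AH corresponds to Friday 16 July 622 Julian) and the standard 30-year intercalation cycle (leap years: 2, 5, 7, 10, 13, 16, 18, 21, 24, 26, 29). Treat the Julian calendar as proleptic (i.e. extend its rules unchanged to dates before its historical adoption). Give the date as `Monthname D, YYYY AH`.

Julian Day Number of the source date = 2458726.
Converting JDN 2458726 to the tabular Islamic calendar gives 28 Dhu al-Hijjah 1440 AH.

Dhu al-Hijjah 28, 1440 AH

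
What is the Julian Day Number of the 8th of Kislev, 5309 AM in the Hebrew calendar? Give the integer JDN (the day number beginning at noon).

Equivalently 19 November 1548 (proleptic Gregorian).
JDN 2451545 is 1 January 2000 CE (Gregorian); the target day is −164767 days from there, so JDN = 2286778.

2286778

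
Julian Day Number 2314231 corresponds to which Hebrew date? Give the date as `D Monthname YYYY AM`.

JDN 2314231 is 18 January 1624 in the Gregorian calendar.
In the Hebrew calendar that day is 26 Tevet 5384 AM.

26 Tevet 5384 AM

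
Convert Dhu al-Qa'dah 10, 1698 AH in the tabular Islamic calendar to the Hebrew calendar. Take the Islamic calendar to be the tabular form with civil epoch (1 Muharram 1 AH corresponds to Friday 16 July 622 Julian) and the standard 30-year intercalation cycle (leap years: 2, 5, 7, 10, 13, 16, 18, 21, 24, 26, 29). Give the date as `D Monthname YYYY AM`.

10 Cheshvan 6030 AM

The source date corresponds to 5 November 2269 in the Gregorian calendar (JDN 2550104).
That day falls on 10 Cheshvan 6030 AM in the Hebrew calendar.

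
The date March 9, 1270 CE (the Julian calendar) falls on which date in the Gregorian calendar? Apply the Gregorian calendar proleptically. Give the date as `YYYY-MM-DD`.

For dates in this range the Gregorian date is 7 days ahead of the Julian.
9 March 1270 Julian + 7 days → 16 March 1270 Gregorian.

1270-03-16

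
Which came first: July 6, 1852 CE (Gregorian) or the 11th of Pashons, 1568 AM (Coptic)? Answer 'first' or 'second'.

second

Converting both to JDN: 2397676 vs 2397627; the smaller is the second.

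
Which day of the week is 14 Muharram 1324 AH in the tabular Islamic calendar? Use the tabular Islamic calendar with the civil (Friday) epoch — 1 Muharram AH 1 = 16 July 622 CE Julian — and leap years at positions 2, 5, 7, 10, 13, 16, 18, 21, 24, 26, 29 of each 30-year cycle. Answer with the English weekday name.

Saturday

This is JDN 2417280 (10 March 1906 Gregorian).
2417280 ≡ 5 (mod 7); counting from Monday = 0 gives Saturday.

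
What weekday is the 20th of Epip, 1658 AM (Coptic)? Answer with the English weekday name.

In the Gregorian calendar this is 27 July 1942 (JDN 2430568).
2430568 ≡ 0 (mod 7); counting from Monday = 0 gives Monday.

Monday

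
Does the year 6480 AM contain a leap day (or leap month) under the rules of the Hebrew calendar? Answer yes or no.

Hebrew year 6480 is year 1 of its 19-year Metonic cycle; leap years are at positions 3, 6, 8, 11, 14, 17, 19, so it is a common year (12 months).

no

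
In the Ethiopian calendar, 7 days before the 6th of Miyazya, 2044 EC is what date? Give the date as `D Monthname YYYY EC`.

29 Megabit 2044 EC

The starting date is JDN 2470642; 2470642 − 7 = 2470635.
JDN 2470635 corresponds to 29 Megabit 2044 EC.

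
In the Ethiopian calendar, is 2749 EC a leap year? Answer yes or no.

no

2749 mod 4 = 1; in the Ethiopian calendar a year is leap when year mod 4 = 3, so it is a common year.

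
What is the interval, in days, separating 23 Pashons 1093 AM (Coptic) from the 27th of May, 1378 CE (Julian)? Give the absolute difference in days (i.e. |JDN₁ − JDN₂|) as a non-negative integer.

374

First date → JDN 2224145; second date → JDN 2224519.
The interval is |2224145 − 2224519| = 374 days.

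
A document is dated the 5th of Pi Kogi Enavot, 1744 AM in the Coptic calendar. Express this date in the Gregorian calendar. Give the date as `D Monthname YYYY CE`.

10 September 2028 CE

Julian Day Number of the source date = 2462025.
Converting JDN 2462025 to the Gregorian calendar gives 10 September 2028 CE.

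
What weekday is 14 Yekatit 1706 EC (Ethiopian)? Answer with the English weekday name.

Equivalently 19 February 1714 Gregorian, JDN 2347135.
2347135 ≡ 0 (mod 7); counting from Monday = 0 gives Monday.

Monday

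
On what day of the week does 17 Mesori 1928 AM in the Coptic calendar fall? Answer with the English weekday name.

Tuesday

In the Gregorian calendar this is 25 August 2212 (JDN 2529213).
Since JDN mod 7 = 1 (0 = Monday), the day is Tuesday.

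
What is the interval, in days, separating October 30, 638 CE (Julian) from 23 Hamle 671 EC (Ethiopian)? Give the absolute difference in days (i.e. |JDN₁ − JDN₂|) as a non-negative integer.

14870

First date → JDN 1954390; second date → JDN 1969260.
The interval is |1954390 − 1969260| = 14870 days.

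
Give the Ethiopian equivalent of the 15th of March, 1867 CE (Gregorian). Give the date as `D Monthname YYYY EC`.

Julian Day Number of the source date = 2403041.
Converting JDN 2403041 to the Ethiopian calendar gives 7 Megabit 1859 EC.

7 Megabit 1859 EC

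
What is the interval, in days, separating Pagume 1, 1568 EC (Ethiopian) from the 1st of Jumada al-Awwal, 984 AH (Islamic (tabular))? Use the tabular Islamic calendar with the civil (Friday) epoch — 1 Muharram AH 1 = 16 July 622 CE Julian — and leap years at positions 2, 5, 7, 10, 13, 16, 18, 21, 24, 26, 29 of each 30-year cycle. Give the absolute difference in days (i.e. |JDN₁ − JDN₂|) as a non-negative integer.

First date → JDN 2296928; second date → JDN 2296900.
The interval is |2296928 − 2296900| = 28 days.

28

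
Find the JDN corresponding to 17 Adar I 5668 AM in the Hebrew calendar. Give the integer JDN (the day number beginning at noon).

In the Gregorian calendar the same day is 19 February 1908.
JDN 2299161 is 15 October 1582 CE (Gregorian); the target day is +118830 days from there, so JDN = 2417991.

2417991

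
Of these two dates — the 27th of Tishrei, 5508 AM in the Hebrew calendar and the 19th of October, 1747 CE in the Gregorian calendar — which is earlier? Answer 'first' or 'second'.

The two dates have Julian Day Numbers 2359412 and 2359430 respectively.
Since 2359412 < 2359430, the first date comes first.

first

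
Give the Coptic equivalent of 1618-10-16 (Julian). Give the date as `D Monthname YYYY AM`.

19 Paopi 1335 AM

The source date corresponds to 26 October 1618 in the Gregorian calendar (JDN 2312321).
That day falls on 19 Paopi 1335 AM in the Coptic calendar.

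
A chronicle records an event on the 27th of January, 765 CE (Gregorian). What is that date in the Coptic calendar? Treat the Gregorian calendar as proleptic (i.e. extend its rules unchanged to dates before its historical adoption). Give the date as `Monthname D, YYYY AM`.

Tobi 28, 481 AM

Both dates share Julian Day Number 2000497; in the Coptic calendar that is 28 Tobi 481 AM.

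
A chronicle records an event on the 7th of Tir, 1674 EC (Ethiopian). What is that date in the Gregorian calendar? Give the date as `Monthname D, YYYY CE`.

Both dates share Julian Day Number 2335410; in the Gregorian calendar that is 12 January 1682 CE.

January 12, 1682 CE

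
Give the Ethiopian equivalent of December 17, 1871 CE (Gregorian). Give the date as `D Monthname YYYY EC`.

8 Tahsas 1864 EC

Both dates share Julian Day Number 2404779; in the Ethiopian calendar that is 8 Tahsas 1864 EC.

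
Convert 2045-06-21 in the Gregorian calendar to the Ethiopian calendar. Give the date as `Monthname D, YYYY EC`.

Sene 14, 2037 EC

Both dates share Julian Day Number 2468153; in the Ethiopian calendar that is 14 Sene 2037 EC.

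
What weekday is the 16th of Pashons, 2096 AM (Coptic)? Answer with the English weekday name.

This is JDN 2590484 (27 May 2380 Gregorian).
JDN 2590484 mod 7 = 1, and JDN 0 was a Monday, so this is a Tuesday.

Tuesday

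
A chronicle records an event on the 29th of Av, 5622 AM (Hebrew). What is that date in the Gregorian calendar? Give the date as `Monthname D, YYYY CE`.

August 25, 1862 CE

Julian Day Number of the source date = 2401378.
Converting JDN 2401378 to the Gregorian calendar gives 25 August 1862 CE.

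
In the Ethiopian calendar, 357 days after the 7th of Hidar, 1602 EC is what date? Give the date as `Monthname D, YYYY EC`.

The starting date is JDN 2309052; 2309052 + 357 = 2309409.
JDN 2309409 corresponds to Tikimt 29, 1603 EC.

Tikimt 29, 1603 EC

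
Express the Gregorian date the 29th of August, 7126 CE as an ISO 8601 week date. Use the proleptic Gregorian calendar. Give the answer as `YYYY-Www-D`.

The weekday is Sunday (ISO weekday 7).
That Sunday belongs to ISO week 34 of ISO year 7126.

7126-W34-7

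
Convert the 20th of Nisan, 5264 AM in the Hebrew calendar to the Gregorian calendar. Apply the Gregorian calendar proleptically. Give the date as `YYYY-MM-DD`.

Julian Day Number of the source date = 2270488.
Converting JDN 2270488 to the Gregorian calendar gives 14 April 1504 CE.

1504-04-14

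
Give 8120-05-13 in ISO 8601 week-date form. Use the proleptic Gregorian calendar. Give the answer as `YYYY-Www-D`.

The weekday is Monday (ISO weekday 1).
That Monday belongs to ISO week 20 of ISO year 8120.

8120-W20-1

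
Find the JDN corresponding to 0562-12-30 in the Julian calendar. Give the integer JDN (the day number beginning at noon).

1926692

Equivalently 1 January 563 (proleptic Gregorian).
JDN 2400001 is 17 November 1858 CE (Gregorian), MJD 0; the target day is −473309 days from there, so JDN = 1926692.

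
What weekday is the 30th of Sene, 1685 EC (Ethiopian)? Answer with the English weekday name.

Saturday

Equivalently 4 July 1693 Gregorian, JDN 2339601.
2339601 ≡ 5 (mod 7); counting from Monday = 0 gives Saturday.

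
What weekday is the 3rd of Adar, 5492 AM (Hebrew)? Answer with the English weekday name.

Friday

In the Gregorian calendar this is 29 February 1732 (JDN 2353719).
Since JDN mod 7 = 4 (0 = Monday), the day is Friday.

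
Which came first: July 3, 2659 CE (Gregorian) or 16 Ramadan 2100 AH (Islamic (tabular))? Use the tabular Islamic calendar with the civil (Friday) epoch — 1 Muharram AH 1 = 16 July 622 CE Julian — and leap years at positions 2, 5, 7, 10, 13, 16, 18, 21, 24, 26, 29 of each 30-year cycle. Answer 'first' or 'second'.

The two dates have Julian Day Numbers 2692423 and 2692507 respectively.
Since 2692423 < 2692507, the first date comes first.

first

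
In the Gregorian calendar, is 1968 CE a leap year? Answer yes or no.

1968 is divisible by 4 and not by 100, so it is a leap year.

yes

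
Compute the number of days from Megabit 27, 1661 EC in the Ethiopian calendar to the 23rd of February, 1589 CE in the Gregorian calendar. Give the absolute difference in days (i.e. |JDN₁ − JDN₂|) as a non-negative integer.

JDN of the first date = 2330742.
JDN of the second date = 2301484.
|2301484 − 2330742| = 29258.

29258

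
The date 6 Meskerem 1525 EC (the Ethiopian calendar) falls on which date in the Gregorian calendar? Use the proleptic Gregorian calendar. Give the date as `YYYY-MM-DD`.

1532-09-13

Julian Day Number of the source date = 2280867.
Converting JDN 2280867 to the Gregorian calendar gives 13 September 1532 CE.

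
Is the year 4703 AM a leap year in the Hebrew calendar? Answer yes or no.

no

Hebrew year 4703 is year 10 of its 19-year Metonic cycle; leap years are at positions 3, 6, 8, 11, 14, 17, 19, so it is a common year (12 months).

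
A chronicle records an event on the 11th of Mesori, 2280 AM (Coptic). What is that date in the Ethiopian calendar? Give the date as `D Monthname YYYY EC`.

The source date corresponds to 21 August 2564 in the Gregorian calendar (JDN 2657775).
That day falls on 11 Nehase 2556 EC in the Ethiopian calendar.

11 Nehase 2556 EC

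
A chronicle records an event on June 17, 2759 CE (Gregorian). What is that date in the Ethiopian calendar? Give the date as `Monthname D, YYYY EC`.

Sene 4, 2751 EC

Julian Day Number of the source date = 2728931.
Converting JDN 2728931 to the Ethiopian calendar gives 4 Sene 2751 EC.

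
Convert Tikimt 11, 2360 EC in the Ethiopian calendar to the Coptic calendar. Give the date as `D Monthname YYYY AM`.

Both dates share Julian Day Number 2585886; in the Coptic calendar that is 11 Paopi 2084 AM.

11 Paopi 2084 AM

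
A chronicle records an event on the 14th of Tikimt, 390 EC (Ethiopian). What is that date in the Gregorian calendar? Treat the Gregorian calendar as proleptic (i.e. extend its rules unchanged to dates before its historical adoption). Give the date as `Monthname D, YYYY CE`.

Julian Day Number of the source date = 1866346.
Converting JDN 1866346 to the Gregorian calendar gives 12 October 397 CE.

October 12, 397 CE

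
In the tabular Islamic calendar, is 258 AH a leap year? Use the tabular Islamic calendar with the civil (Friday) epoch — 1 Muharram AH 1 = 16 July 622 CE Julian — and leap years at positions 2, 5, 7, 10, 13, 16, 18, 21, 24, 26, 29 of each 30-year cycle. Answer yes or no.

yes

Year 258 AH is year 18 of its 30-year cycle; leap positions are 2, 5, 7, 10, 13, 16, 18, 21, 24, 26, 29, so it is a leap year (355 days).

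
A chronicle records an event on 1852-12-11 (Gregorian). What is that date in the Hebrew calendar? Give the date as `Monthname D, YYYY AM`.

Both dates share Julian Day Number 2397834; in the Hebrew calendar that is 30 Kislev 5613 AM.

Kislev 30, 5613 AM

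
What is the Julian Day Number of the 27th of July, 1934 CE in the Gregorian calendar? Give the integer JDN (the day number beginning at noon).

2427646

JDN 2451545 is 1 January 2000 CE (Gregorian); the target day is −23899 days from there, so JDN = 2427646.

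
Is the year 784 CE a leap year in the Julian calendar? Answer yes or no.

784 mod 4 = 0, so it is a leap year in the Julian calendar.

yes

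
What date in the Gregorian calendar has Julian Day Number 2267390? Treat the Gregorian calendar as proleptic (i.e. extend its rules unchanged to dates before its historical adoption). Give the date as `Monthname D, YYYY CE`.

October 20, 1495 CE

Counting from JDN 2299161 = 15 Oct 1582 gives an offset of -31771 days.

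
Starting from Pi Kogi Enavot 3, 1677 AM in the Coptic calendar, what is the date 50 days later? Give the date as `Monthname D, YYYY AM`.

JDN of Pi Kogi Enavot 3, 1677 AM = 2437551.
2437551 + 50 = 2437601.
JDN 2437601 in the Coptic calendar is Paopi 18, 1678 AM.

Paopi 18, 1678 AM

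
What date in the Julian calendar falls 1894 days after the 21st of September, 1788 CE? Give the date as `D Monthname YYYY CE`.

28 November 1793 CE

The starting date is JDN 2374389; 2374389 + 1894 = 2376283.
JDN 2376283 corresponds to 28 November 1793 CE.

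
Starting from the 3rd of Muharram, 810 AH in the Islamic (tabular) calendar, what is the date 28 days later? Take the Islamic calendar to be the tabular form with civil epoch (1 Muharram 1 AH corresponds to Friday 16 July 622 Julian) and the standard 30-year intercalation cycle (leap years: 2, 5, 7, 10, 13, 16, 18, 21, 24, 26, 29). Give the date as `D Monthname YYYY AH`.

1 Safar 810 AH

The starting date is JDN 2235125; 2235125 + 28 = 2235153.
JDN 2235153 corresponds to 1 Safar 810 AH.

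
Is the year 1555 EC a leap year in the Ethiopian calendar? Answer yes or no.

yes

1555 mod 4 = 3; in the Ethiopian calendar a year is leap when year mod 4 = 3, so it is a leap year.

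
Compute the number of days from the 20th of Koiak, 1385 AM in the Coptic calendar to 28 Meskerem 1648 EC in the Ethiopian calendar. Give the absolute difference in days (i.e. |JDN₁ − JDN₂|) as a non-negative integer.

4830

JDN of the first date = 2330645.
JDN of the second date = 2325815.
|2325815 − 2330645| = 4830.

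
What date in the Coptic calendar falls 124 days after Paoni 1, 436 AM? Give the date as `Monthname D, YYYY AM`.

Counting 124 days forward from JDN 1984184 reaches JDN 1984308, which is Thout 30, 437 AM.

Thout 30, 437 AM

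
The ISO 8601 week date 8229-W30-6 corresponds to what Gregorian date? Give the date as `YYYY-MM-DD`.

ISO week 1 of 8229 is the week containing the first Thursday of 8229.
Week 30, day 6 (Saturday) lands on 8229-07-25.

8229-07-25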